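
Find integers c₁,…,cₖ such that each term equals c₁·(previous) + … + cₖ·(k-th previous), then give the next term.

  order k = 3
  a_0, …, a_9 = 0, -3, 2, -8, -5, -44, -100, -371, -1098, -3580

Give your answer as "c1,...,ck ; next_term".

2,4,-1 ; -11181

  a_3 = 2·2 + 4·-3 + -1·0 = -8
  a_4 = 2·-8 + 4·2 + -1·-3 = -5
  a_5 = 2·-5 + 4·-8 + -1·2 = -44
  a_6 = 2·-44 + 4·-5 + -1·-8 = -100
  a_7 = 2·-100 + 4·-44 + -1·-5 = -371
  a_8 = 2·-371 + 4·-100 + -1·-44 = -1098
  a_9 = 2·-1098 + 4·-371 + -1·-100 = -3580
  a_10 = 2·-3580 + 4·-1098 + -1·-371 = -11181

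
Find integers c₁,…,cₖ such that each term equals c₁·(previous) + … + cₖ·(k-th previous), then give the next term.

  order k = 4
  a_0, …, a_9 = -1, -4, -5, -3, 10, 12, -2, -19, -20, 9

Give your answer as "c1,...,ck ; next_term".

0,-1,-1,-1 ; 41

  a_4 = 0·-3 + -1·-5 + -1·-4 + -1·-1 = 10
  a_5 = 0·10 + -1·-3 + -1·-5 + -1·-4 = 12
  a_6 = 0·12 + -1·10 + -1·-3 + -1·-5 = -2
  a_7 = 0·-2 + -1·12 + -1·10 + -1·-3 = -19
  a_8 = 0·-19 + -1·-2 + -1·12 + -1·10 = -20
  a_9 = 0·-20 + -1·-19 + -1·-2 + -1·12 = 9
  a_10 = 0·9 + -1·-20 + -1·-19 + -1·-2 = 41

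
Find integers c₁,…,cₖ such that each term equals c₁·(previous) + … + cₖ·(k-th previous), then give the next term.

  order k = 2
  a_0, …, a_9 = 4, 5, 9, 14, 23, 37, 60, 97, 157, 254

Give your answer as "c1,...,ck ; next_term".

1,1 ; 411

  a_2 = 1·5 + 1·4 = 9
  a_3 = 1·9 + 1·5 = 14
  a_4 = 1·14 + 1·9 = 23
  a_5 = 1·23 + 1·14 = 37
  a_6 = 1·37 + 1·23 = 60
  a_7 = 1·60 + 1·37 = 97
  a_8 = 1·97 + 1·60 = 157
  a_9 = 1·157 + 1·97 = 254
  a_10 = 1·254 + 1·157 = 411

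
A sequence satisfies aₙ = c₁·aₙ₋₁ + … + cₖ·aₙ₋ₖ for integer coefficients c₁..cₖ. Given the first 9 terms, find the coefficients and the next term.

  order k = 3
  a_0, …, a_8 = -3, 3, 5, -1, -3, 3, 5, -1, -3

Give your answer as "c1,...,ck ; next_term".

1,-1,1 ; 3

  a_3 = 1·5 + -1·3 + 1·-3 = -1
  a_4 = 1·-1 + -1·5 + 1·3 = -3
  a_5 = 1·-3 + -1·-1 + 1·5 = 3
  a_6 = 1·3 + -1·-3 + 1·-1 = 5
  a_7 = 1·5 + -1·3 + 1·-3 = -1
  a_8 = 1·-1 + -1·5 + 1·3 = -3
  a_9 = 1·-3 + -1·-1 + 1·5 = 3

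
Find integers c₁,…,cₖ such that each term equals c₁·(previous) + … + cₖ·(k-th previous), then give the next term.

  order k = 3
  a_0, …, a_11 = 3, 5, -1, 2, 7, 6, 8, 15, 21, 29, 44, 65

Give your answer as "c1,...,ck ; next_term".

1,0,1 ; 94

  a_3 = 1·-1 + 0·5 + 1·3 = 2
  a_4 = 1·2 + 0·-1 + 1·5 = 7
  a_5 = 1·7 + 0·2 + 1·-1 = 6
  a_6 = 1·6 + 0·7 + 1·2 = 8
  a_7 = 1·8 + 0·6 + 1·7 = 15
  a_8 = 1·15 + 0·8 + 1·6 = 21
  a_9 = 1·21 + 0·15 + 1·8 = 29
  a_10 = 1·29 + 0·21 + 1·15 = 44
  a_11 = 1·44 + 0·29 + 1·21 = 65
  a_12 = 1·65 + 0·44 + 1·29 = 94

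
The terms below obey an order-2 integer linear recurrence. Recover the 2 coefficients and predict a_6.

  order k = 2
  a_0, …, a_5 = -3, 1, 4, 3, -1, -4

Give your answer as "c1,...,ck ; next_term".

  a_2 = 1·1 + -1·-3 = 4
  a_3 = 1·4 + -1·1 = 3
  a_4 = 1·3 + -1·4 = -1
  a_5 = 1·-1 + -1·3 = -4
  a_6 = 1·-4 + -1·-1 = -3

1,-1 ; -3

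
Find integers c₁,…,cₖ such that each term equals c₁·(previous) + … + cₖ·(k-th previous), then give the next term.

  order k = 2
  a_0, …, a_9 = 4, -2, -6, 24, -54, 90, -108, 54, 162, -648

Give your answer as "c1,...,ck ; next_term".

  a_2 = -3·-2 + -3·4 = -6
  a_3 = -3·-6 + -3·-2 = 24
  a_4 = -3·24 + -3·-6 = -54
  a_5 = -3·-54 + -3·24 = 90
  a_6 = -3·90 + -3·-54 = -108
  a_7 = -3·-108 + -3·90 = 54
  a_8 = -3·54 + -3·-108 = 162
  a_9 = -3·162 + -3·54 = -648
  a_10 = -3·-648 + -3·162 = 1458

-3,-3 ; 1458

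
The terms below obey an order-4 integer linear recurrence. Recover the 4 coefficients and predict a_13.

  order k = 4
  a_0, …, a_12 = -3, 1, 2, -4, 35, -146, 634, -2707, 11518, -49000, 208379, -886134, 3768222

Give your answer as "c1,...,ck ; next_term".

-4,2,3,-4 ; -16024019

  a_4 = -4·-4 + 2·2 + 3·1 + -4·-3 = 35
  a_5 = -4·35 + 2·-4 + 3·2 + -4·1 = -146
  a_6 = -4·-146 + 2·35 + 3·-4 + -4·2 = 634
  a_7 = -4·634 + 2·-146 + 3·35 + -4·-4 = -2707
  a_8 = -4·-2707 + 2·634 + 3·-146 + -4·35 = 11518
  a_9 = -4·11518 + 2·-2707 + 3·634 + -4·-146 = -49000
  a_10 = -4·-49000 + 2·11518 + 3·-2707 + -4·634 = 208379
  a_11 = -4·208379 + 2·-49000 + 3·11518 + -4·-2707 = -886134
  a_12 = -4·-886134 + 2·208379 + 3·-49000 + -4·11518 = 3768222
  a_13 = -4·3768222 + 2·-886134 + 3·208379 + -4·-49000 = -16024019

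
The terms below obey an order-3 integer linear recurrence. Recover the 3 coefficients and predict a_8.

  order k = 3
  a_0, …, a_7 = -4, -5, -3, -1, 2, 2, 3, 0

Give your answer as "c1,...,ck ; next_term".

0,1,-1 ; 1

  a_3 = 0·-3 + 1·-5 + -1·-4 = -1
  a_4 = 0·-1 + 1·-3 + -1·-5 = 2
  a_5 = 0·2 + 1·-1 + -1·-3 = 2
  a_6 = 0·2 + 1·2 + -1·-1 = 3
  a_7 = 0·3 + 1·2 + -1·2 = 0
  a_8 = 0·0 + 1·3 + -1·2 = 1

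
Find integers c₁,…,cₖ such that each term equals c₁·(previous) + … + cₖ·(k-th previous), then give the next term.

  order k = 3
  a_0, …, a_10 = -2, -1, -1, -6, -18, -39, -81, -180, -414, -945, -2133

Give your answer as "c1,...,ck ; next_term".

3,-3,3 ; -4806

  a_3 = 3·-1 + -3·-1 + 3·-2 = -6
  a_4 = 3·-6 + -3·-1 + 3·-1 = -18
  a_5 = 3·-18 + -3·-6 + 3·-1 = -39
  a_6 = 3·-39 + -3·-18 + 3·-6 = -81
  a_7 = 3·-81 + -3·-39 + 3·-18 = -180
  a_8 = 3·-180 + -3·-81 + 3·-39 = -414
  a_9 = 3·-414 + -3·-180 + 3·-81 = -945
  a_10 = 3·-945 + -3·-414 + 3·-180 = -2133
  a_11 = 3·-2133 + -3·-945 + 3·-414 = -4806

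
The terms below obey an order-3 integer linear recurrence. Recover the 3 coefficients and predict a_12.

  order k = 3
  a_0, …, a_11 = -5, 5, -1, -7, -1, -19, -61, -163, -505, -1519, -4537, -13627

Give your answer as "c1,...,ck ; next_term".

  a_3 = 2·-1 + 2·5 + 3·-5 = -7
  a_4 = 2·-7 + 2·-1 + 3·5 = -1
  a_5 = 2·-1 + 2·-7 + 3·-1 = -19
  a_6 = 2·-19 + 2·-1 + 3·-7 = -61
  a_7 = 2·-61 + 2·-19 + 3·-1 = -163
  a_8 = 2·-163 + 2·-61 + 3·-19 = -505
  a_9 = 2·-505 + 2·-163 + 3·-61 = -1519
  a_10 = 2·-1519 + 2·-505 + 3·-163 = -4537
  a_11 = 2·-4537 + 2·-1519 + 3·-505 = -13627
  a_12 = 2·-13627 + 2·-4537 + 3·-1519 = -40885

2,2,3 ; -40885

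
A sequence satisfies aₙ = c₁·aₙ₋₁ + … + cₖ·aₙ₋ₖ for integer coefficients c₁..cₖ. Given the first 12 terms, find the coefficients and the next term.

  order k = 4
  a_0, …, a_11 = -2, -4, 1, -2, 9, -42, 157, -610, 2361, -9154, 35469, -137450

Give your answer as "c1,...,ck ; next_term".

-3,3,-1,2 ; 532633

  a_4 = -3·-2 + 3·1 + -1·-4 + 2·-2 = 9
  a_5 = -3·9 + 3·-2 + -1·1 + 2·-4 = -42
  a_6 = -3·-42 + 3·9 + -1·-2 + 2·1 = 157
  a_7 = -3·157 + 3·-42 + -1·9 + 2·-2 = -610
  a_8 = -3·-610 + 3·157 + -1·-42 + 2·9 = 2361
  a_9 = -3·2361 + 3·-610 + -1·157 + 2·-42 = -9154
  a_10 = -3·-9154 + 3·2361 + -1·-610 + 2·157 = 35469
  a_11 = -3·35469 + 3·-9154 + -1·2361 + 2·-610 = -137450
  a_12 = -3·-137450 + 3·35469 + -1·-9154 + 2·2361 = 532633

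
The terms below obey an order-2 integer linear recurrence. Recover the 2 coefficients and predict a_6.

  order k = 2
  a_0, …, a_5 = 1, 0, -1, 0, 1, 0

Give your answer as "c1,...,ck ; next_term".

  a_2 = 0·0 + -1·1 = -1
  a_3 = 0·-1 + -1·0 = 0
  a_4 = 0·0 + -1·-1 = 1
  a_5 = 0·1 + -1·0 = 0
  a_6 = 0·0 + -1·1 = -1

0,-1 ; -1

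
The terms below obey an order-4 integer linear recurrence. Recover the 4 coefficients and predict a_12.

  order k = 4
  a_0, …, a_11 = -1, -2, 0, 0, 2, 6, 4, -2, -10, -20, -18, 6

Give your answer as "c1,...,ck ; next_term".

1,-1,0,-2 ; 44

  a_4 = 1·0 + -1·0 + 0·-2 + -2·-1 = 2
  a_5 = 1·2 + -1·0 + 0·0 + -2·-2 = 6
  a_6 = 1·6 + -1·2 + 0·0 + -2·0 = 4
  a_7 = 1·4 + -1·6 + 0·2 + -2·0 = -2
  a_8 = 1·-2 + -1·4 + 0·6 + -2·2 = -10
  a_9 = 1·-10 + -1·-2 + 0·4 + -2·6 = -20
  a_10 = 1·-20 + -1·-10 + 0·-2 + -2·4 = -18
  a_11 = 1·-18 + -1·-20 + 0·-10 + -2·-2 = 6
  a_12 = 1·6 + -1·-18 + 0·-20 + -2·-10 = 44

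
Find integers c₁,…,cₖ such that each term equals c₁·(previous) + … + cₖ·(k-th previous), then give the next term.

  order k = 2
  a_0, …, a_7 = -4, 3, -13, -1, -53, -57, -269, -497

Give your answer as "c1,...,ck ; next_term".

1,4 ; -1573

  a_2 = 1·3 + 4·-4 = -13
  a_3 = 1·-13 + 4·3 = -1
  a_4 = 1·-1 + 4·-13 = -53
  a_5 = 1·-53 + 4·-1 = -57
  a_6 = 1·-57 + 4·-53 = -269
  a_7 = 1·-269 + 4·-57 = -497
  a_8 = 1·-497 + 4·-269 = -1573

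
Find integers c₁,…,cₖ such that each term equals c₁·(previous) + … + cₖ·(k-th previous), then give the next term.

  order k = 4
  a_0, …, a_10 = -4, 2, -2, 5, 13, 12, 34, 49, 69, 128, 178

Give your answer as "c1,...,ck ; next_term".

  a_4 = 1·5 + 1·-2 + 1·2 + -2·-4 = 13
  a_5 = 1·13 + 1·5 + 1·-2 + -2·2 = 12
  a_6 = 1·12 + 1·13 + 1·5 + -2·-2 = 34
  a_7 = 1·34 + 1·12 + 1·13 + -2·5 = 49
  a_8 = 1·49 + 1·34 + 1·12 + -2·13 = 69
  a_9 = 1·69 + 1·49 + 1·34 + -2·12 = 128
  a_10 = 1·128 + 1·69 + 1·49 + -2·34 = 178
  a_11 = 1·178 + 1·128 + 1·69 + -2·49 = 277

1,1,1,-2 ; 277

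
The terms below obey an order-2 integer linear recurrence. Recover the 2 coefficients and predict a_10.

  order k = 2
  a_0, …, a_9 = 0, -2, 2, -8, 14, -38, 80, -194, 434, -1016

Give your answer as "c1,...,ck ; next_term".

-1,3 ; 2318

  a_2 = -1·-2 + 3·0 = 2
  a_3 = -1·2 + 3·-2 = -8
  a_4 = -1·-8 + 3·2 = 14
  a_5 = -1·14 + 3·-8 = -38
  a_6 = -1·-38 + 3·14 = 80
  a_7 = -1·80 + 3·-38 = -194
  a_8 = -1·-194 + 3·80 = 434
  a_9 = -1·434 + 3·-194 = -1016
  a_10 = -1·-1016 + 3·434 = 2318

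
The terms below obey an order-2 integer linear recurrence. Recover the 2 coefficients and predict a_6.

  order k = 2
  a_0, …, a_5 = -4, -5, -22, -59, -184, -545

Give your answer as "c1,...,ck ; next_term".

2,3 ; -1642

  a_2 = 2·-5 + 3·-4 = -22
  a_3 = 2·-22 + 3·-5 = -59
  a_4 = 2·-59 + 3·-22 = -184
  a_5 = 2·-184 + 3·-59 = -545
  a_6 = 2·-545 + 3·-184 = -1642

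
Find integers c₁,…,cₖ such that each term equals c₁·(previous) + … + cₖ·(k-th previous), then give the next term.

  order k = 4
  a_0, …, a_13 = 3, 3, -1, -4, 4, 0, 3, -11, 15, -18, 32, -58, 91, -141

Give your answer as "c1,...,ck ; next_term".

  a_4 = -1·-4 + 0·-1 + -1·3 + 1·3 = 4
  a_5 = -1·4 + 0·-4 + -1·-1 + 1·3 = 0
  a_6 = -1·0 + 0·4 + -1·-4 + 1·-1 = 3
  a_7 = -1·3 + 0·0 + -1·4 + 1·-4 = -11
  a_8 = -1·-11 + 0·3 + -1·0 + 1·4 = 15
  a_9 = -1·15 + 0·-11 + -1·3 + 1·0 = -18
  a_10 = -1·-18 + 0·15 + -1·-11 + 1·3 = 32
  a_11 = -1·32 + 0·-18 + -1·15 + 1·-11 = -58
  a_12 = -1·-58 + 0·32 + -1·-18 + 1·15 = 91
  a_13 = -1·91 + 0·-58 + -1·32 + 1·-18 = -141
  a_14 = -1·-141 + 0·91 + -1·-58 + 1·32 = 231

-1,0,-1,1 ; 231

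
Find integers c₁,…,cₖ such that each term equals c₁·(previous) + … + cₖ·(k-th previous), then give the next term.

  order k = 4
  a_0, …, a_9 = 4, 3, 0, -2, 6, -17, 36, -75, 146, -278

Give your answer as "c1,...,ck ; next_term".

-2,1,2,-1 ; 516

  a_4 = -2·-2 + 1·0 + 2·3 + -1·4 = 6
  a_5 = -2·6 + 1·-2 + 2·0 + -1·3 = -17
  a_6 = -2·-17 + 1·6 + 2·-2 + -1·0 = 36
  a_7 = -2·36 + 1·-17 + 2·6 + -1·-2 = -75
  a_8 = -2·-75 + 1·36 + 2·-17 + -1·6 = 146
  a_9 = -2·146 + 1·-75 + 2·36 + -1·-17 = -278
  a_10 = -2·-278 + 1·146 + 2·-75 + -1·36 = 516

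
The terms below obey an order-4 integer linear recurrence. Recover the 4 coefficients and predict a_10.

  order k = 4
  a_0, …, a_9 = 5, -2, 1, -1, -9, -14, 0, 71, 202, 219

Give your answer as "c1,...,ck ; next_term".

  a_4 = 2·-1 + -3·1 + -3·-2 + -2·5 = -9
  a_5 = 2·-9 + -3·-1 + -3·1 + -2·-2 = -14
  a_6 = 2·-14 + -3·-9 + -3·-1 + -2·1 = 0
  a_7 = 2·0 + -3·-14 + -3·-9 + -2·-1 = 71
  a_8 = 2·71 + -3·0 + -3·-14 + -2·-9 = 202
  a_9 = 2·202 + -3·71 + -3·0 + -2·-14 = 219
  a_10 = 2·219 + -3·202 + -3·71 + -2·0 = -381

2,-3,-3,-2 ; -381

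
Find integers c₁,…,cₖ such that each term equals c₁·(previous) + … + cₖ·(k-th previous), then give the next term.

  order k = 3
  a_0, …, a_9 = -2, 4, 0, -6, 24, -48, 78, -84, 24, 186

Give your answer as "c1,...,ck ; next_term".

  a_3 = -2·0 + 0·4 + 3·-2 = -6
  a_4 = -2·-6 + 0·0 + 3·4 = 24
  a_5 = -2·24 + 0·-6 + 3·0 = -48
  a_6 = -2·-48 + 0·24 + 3·-6 = 78
  a_7 = -2·78 + 0·-48 + 3·24 = -84
  a_8 = -2·-84 + 0·78 + 3·-48 = 24
  a_9 = -2·24 + 0·-84 + 3·78 = 186
  a_10 = -2·186 + 0·24 + 3·-84 = -624

-2,0,3 ; -624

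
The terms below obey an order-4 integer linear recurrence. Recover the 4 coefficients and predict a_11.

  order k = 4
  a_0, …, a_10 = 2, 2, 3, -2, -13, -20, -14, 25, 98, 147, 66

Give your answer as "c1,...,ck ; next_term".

1,-1,-1,-3 ; -254

  a_4 = 1·-2 + -1·3 + -1·2 + -3·2 = -13
  a_5 = 1·-13 + -1·-2 + -1·3 + -3·2 = -20
  a_6 = 1·-20 + -1·-13 + -1·-2 + -3·3 = -14
  a_7 = 1·-14 + -1·-20 + -1·-13 + -3·-2 = 25
  a_8 = 1·25 + -1·-14 + -1·-20 + -3·-13 = 98
  a_9 = 1·98 + -1·25 + -1·-14 + -3·-20 = 147
  a_10 = 1·147 + -1·98 + -1·25 + -3·-14 = 66
  a_11 = 1·66 + -1·147 + -1·98 + -3·25 = -254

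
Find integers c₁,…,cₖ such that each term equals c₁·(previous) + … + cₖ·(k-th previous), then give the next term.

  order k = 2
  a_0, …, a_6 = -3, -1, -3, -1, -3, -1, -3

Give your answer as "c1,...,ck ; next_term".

  a_2 = 0·-1 + 1·-3 = -3
  a_3 = 0·-3 + 1·-1 = -1
  a_4 = 0·-1 + 1·-3 = -3
  a_5 = 0·-3 + 1·-1 = -1
  a_6 = 0·-1 + 1·-3 = -3
  a_7 = 0·-3 + 1·-1 = -1

0,1 ; -1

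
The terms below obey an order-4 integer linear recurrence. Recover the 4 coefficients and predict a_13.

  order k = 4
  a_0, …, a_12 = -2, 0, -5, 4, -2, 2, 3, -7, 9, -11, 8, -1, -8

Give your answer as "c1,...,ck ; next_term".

-1,0,0,-1 ; 19

  a_4 = -1·4 + 0·-5 + 0·0 + -1·-2 = -2
  a_5 = -1·-2 + 0·4 + 0·-5 + -1·0 = 2
  a_6 = -1·2 + 0·-2 + 0·4 + -1·-5 = 3
  a_7 = -1·3 + 0·2 + 0·-2 + -1·4 = -7
  a_8 = -1·-7 + 0·3 + 0·2 + -1·-2 = 9
  a_9 = -1·9 + 0·-7 + 0·3 + -1·2 = -11
  a_10 = -1·-11 + 0·9 + 0·-7 + -1·3 = 8
  a_11 = -1·8 + 0·-11 + 0·9 + -1·-7 = -1
  a_12 = -1·-1 + 0·8 + 0·-11 + -1·9 = -8
  a_13 = -1·-8 + 0·-1 + 0·8 + -1·-11 = 19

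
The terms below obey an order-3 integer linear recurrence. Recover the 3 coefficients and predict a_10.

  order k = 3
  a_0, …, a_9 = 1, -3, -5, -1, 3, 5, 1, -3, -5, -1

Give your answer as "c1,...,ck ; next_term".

0,0,-1 ; 3

  a_3 = 0·-5 + 0·-3 + -1·1 = -1
  a_4 = 0·-1 + 0·-5 + -1·-3 = 3
  a_5 = 0·3 + 0·-1 + -1·-5 = 5
  a_6 = 0·5 + 0·3 + -1·-1 = 1
  a_7 = 0·1 + 0·5 + -1·3 = -3
  a_8 = 0·-3 + 0·1 + -1·5 = -5
  a_9 = 0·-5 + 0·-3 + -1·1 = -1
  a_10 = 0·-1 + 0·-5 + -1·-3 = 3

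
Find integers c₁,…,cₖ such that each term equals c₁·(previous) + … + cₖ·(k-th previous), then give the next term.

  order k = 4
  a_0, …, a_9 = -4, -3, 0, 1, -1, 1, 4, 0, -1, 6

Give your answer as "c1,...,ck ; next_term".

1,-1,2,-1 ; 3

  a_4 = 1·1 + -1·0 + 2·-3 + -1·-4 = -1
  a_5 = 1·-1 + -1·1 + 2·0 + -1·-3 = 1
  a_6 = 1·1 + -1·-1 + 2·1 + -1·0 = 4
  a_7 = 1·4 + -1·1 + 2·-1 + -1·1 = 0
  a_8 = 1·0 + -1·4 + 2·1 + -1·-1 = -1
  a_9 = 1·-1 + -1·0 + 2·4 + -1·1 = 6
  a_10 = 1·6 + -1·-1 + 2·0 + -1·4 = 3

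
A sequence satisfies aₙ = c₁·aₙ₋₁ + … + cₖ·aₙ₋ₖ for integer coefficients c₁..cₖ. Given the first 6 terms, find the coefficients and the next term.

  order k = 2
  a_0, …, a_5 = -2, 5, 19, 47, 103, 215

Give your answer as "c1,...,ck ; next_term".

  a_2 = 3·5 + -2·-2 = 19
  a_3 = 3·19 + -2·5 = 47
  a_4 = 3·47 + -2·19 = 103
  a_5 = 3·103 + -2·47 = 215
  a_6 = 3·215 + -2·103 = 439

3,-2 ; 439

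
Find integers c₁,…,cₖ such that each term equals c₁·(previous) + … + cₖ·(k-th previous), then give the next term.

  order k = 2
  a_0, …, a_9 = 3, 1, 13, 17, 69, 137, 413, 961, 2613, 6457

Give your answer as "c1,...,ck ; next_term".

  a_2 = 1·1 + 4·3 = 13
  a_3 = 1·13 + 4·1 = 17
  a_4 = 1·17 + 4·13 = 69
  a_5 = 1·69 + 4·17 = 137
  a_6 = 1·137 + 4·69 = 413
  a_7 = 1·413 + 4·137 = 961
  a_8 = 1·961 + 4·413 = 2613
  a_9 = 1·2613 + 4·961 = 6457
  a_10 = 1·6457 + 4·2613 = 16909

1,4 ; 16909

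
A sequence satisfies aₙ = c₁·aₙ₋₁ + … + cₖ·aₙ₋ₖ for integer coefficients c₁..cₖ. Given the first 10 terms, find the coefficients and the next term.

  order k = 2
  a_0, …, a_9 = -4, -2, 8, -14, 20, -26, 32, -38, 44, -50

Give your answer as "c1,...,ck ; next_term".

  a_2 = -2·-2 + -1·-4 = 8
  a_3 = -2·8 + -1·-2 = -14
  a_4 = -2·-14 + -1·8 = 20
  a_5 = -2·20 + -1·-14 = -26
  a_6 = -2·-26 + -1·20 = 32
  a_7 = -2·32 + -1·-26 = -38
  a_8 = -2·-38 + -1·32 = 44
  a_9 = -2·44 + -1·-38 = -50
  a_10 = -2·-50 + -1·44 = 56

-2,-1 ; 56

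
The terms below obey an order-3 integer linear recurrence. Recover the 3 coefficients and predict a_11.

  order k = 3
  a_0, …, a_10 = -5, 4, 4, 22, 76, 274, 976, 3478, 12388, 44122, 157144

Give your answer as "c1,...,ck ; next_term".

  a_3 = 4·4 + -1·4 + -2·-5 = 22
  a_4 = 4·22 + -1·4 + -2·4 = 76
  a_5 = 4·76 + -1·22 + -2·4 = 274
  a_6 = 4·274 + -1·76 + -2·22 = 976
  a_7 = 4·976 + -1·274 + -2·76 = 3478
  a_8 = 4·3478 + -1·976 + -2·274 = 12388
  a_9 = 4·12388 + -1·3478 + -2·976 = 44122
  a_10 = 4·44122 + -1·12388 + -2·3478 = 157144
  a_11 = 4·157144 + -1·44122 + -2·12388 = 559678

4,-1,-2 ; 559678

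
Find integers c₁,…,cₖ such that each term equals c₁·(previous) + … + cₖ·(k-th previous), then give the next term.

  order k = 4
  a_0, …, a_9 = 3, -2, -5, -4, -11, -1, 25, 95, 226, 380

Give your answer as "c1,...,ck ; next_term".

  a_4 = 2·-4 + 0·-5 + -3·-2 + -3·3 = -11
  a_5 = 2·-11 + 0·-4 + -3·-5 + -3·-2 = -1
  a_6 = 2·-1 + 0·-11 + -3·-4 + -3·-5 = 25
  a_7 = 2·25 + 0·-1 + -3·-11 + -3·-4 = 95
  a_8 = 2·95 + 0·25 + -3·-1 + -3·-11 = 226
  a_9 = 2·226 + 0·95 + -3·25 + -3·-1 = 380
  a_10 = 2·380 + 0·226 + -3·95 + -3·25 = 400

2,0,-3,-3 ; 400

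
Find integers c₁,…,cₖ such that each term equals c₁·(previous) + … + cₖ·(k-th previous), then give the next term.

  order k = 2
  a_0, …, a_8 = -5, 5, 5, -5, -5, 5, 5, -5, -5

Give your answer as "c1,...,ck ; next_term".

  a_2 = 0·5 + -1·-5 = 5
  a_3 = 0·5 + -1·5 = -5
  a_4 = 0·-5 + -1·5 = -5
  a_5 = 0·-5 + -1·-5 = 5
  a_6 = 0·5 + -1·-5 = 5
  a_7 = 0·5 + -1·5 = -5
  a_8 = 0·-5 + -1·5 = -5
  a_9 = 0·-5 + -1·-5 = 5

0,-1 ; 5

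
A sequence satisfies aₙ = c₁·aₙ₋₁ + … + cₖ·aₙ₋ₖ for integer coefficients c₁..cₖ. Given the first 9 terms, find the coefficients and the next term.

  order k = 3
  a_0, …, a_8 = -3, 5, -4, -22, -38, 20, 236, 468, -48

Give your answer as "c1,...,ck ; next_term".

  a_3 = 2·-4 + -4·5 + -2·-3 = -22
  a_4 = 2·-22 + -4·-4 + -2·5 = -38
  a_5 = 2·-38 + -4·-22 + -2·-4 = 20
  a_6 = 2·20 + -4·-38 + -2·-22 = 236
  a_7 = 2·236 + -4·20 + -2·-38 = 468
  a_8 = 2·468 + -4·236 + -2·20 = -48
  a_9 = 2·-48 + -4·468 + -2·236 = -2440

2,-4,-2 ; -2440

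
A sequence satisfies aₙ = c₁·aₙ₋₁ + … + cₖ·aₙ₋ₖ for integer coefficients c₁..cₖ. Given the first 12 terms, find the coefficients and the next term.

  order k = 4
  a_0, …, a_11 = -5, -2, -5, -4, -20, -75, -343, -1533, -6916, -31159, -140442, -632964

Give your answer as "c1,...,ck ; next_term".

4,3,-3,-1 ; -2852789

  a_4 = 4·-4 + 3·-5 + -3·-2 + -1·-5 = -20
  a_5 = 4·-20 + 3·-4 + -3·-5 + -1·-2 = -75
  a_6 = 4·-75 + 3·-20 + -3·-4 + -1·-5 = -343
  a_7 = 4·-343 + 3·-75 + -3·-20 + -1·-4 = -1533
  a_8 = 4·-1533 + 3·-343 + -3·-75 + -1·-20 = -6916
  a_9 = 4·-6916 + 3·-1533 + -3·-343 + -1·-75 = -31159
  a_10 = 4·-31159 + 3·-6916 + -3·-1533 + -1·-343 = -140442
  a_11 = 4·-140442 + 3·-31159 + -3·-6916 + -1·-1533 = -632964
  a_12 = 4·-632964 + 3·-140442 + -3·-31159 + -1·-6916 = -2852789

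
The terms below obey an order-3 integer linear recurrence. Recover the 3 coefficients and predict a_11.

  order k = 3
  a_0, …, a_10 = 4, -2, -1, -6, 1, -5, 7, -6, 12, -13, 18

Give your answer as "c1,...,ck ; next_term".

0,1,-1 ; -25

  a_3 = 0·-1 + 1·-2 + -1·4 = -6
  a_4 = 0·-6 + 1·-1 + -1·-2 = 1
  a_5 = 0·1 + 1·-6 + -1·-1 = -5
  a_6 = 0·-5 + 1·1 + -1·-6 = 7
  a_7 = 0·7 + 1·-5 + -1·1 = -6
  a_8 = 0·-6 + 1·7 + -1·-5 = 12
  a_9 = 0·12 + 1·-6 + -1·7 = -13
  a_10 = 0·-13 + 1·12 + -1·-6 = 18
  a_11 = 0·18 + 1·-13 + -1·12 = -25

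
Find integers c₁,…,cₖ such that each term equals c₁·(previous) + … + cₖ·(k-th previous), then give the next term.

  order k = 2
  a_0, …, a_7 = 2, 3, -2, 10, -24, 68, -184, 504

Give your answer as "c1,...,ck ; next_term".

-2,2 ; -1376

  a_2 = -2·3 + 2·2 = -2
  a_3 = -2·-2 + 2·3 = 10
  a_4 = -2·10 + 2·-2 = -24
  a_5 = -2·-24 + 2·10 = 68
  a_6 = -2·68 + 2·-24 = -184
  a_7 = -2·-184 + 2·68 = 504
  a_8 = -2·504 + 2·-184 = -1376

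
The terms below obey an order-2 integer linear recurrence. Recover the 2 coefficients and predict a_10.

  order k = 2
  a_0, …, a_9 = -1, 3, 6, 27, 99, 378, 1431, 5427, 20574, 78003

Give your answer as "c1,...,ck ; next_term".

  a_2 = 3·3 + 3·-1 = 6
  a_3 = 3·6 + 3·3 = 27
  a_4 = 3·27 + 3·6 = 99
  a_5 = 3·99 + 3·27 = 378
  a_6 = 3·378 + 3·99 = 1431
  a_7 = 3·1431 + 3·378 = 5427
  a_8 = 3·5427 + 3·1431 = 20574
  a_9 = 3·20574 + 3·5427 = 78003
  a_10 = 3·78003 + 3·20574 = 295731

3,3 ; 295731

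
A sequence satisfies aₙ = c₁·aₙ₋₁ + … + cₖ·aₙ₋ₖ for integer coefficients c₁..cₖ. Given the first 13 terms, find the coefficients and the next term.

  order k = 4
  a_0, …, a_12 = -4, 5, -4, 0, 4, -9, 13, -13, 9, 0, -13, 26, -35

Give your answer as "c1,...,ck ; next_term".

-1,0,0,-1 ; 35

  a_4 = -1·0 + 0·-4 + 0·5 + -1·-4 = 4
  a_5 = -1·4 + 0·0 + 0·-4 + -1·5 = -9
  a_6 = -1·-9 + 0·4 + 0·0 + -1·-4 = 13
  a_7 = -1·13 + 0·-9 + 0·4 + -1·0 = -13
  a_8 = -1·-13 + 0·13 + 0·-9 + -1·4 = 9
  a_9 = -1·9 + 0·-13 + 0·13 + -1·-9 = 0
  a_10 = -1·0 + 0·9 + 0·-13 + -1·13 = -13
  a_11 = -1·-13 + 0·0 + 0·9 + -1·-13 = 26
  a_12 = -1·26 + 0·-13 + 0·0 + -1·9 = -35
  a_13 = -1·-35 + 0·26 + 0·-13 + -1·0 = 35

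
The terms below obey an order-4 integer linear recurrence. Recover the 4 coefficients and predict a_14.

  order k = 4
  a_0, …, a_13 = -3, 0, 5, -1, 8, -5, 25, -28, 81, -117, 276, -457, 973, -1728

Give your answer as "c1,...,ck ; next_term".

-1,2,1,1 ; 3493

  a_4 = -1·-1 + 2·5 + 1·0 + 1·-3 = 8
  a_5 = -1·8 + 2·-1 + 1·5 + 1·0 = -5
  a_6 = -1·-5 + 2·8 + 1·-1 + 1·5 = 25
  a_7 = -1·25 + 2·-5 + 1·8 + 1·-1 = -28
  a_8 = -1·-28 + 2·25 + 1·-5 + 1·8 = 81
  a_9 = -1·81 + 2·-28 + 1·25 + 1·-5 = -117
  a_10 = -1·-117 + 2·81 + 1·-28 + 1·25 = 276
  a_11 = -1·276 + 2·-117 + 1·81 + 1·-28 = -457
  a_12 = -1·-457 + 2·276 + 1·-117 + 1·81 = 973
  a_13 = -1·973 + 2·-457 + 1·276 + 1·-117 = -1728
  a_14 = -1·-1728 + 2·973 + 1·-457 + 1·276 = 3493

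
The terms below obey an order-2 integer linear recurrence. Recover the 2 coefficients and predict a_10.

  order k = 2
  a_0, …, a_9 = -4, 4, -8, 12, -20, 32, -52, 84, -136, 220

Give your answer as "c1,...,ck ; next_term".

  a_2 = -1·4 + 1·-4 = -8
  a_3 = -1·-8 + 1·4 = 12
  a_4 = -1·12 + 1·-8 = -20
  a_5 = -1·-20 + 1·12 = 32
  a_6 = -1·32 + 1·-20 = -52
  a_7 = -1·-52 + 1·32 = 84
  a_8 = -1·84 + 1·-52 = -136
  a_9 = -1·-136 + 1·84 = 220
  a_10 = -1·220 + 1·-136 = -356

-1,1 ; -356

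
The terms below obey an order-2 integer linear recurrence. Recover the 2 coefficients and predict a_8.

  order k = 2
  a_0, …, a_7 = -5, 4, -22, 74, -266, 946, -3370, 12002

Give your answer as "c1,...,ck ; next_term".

  a_2 = -3·4 + 2·-5 = -22
  a_3 = -3·-22 + 2·4 = 74
  a_4 = -3·74 + 2·-22 = -266
  a_5 = -3·-266 + 2·74 = 946
  a_6 = -3·946 + 2·-266 = -3370
  a_7 = -3·-3370 + 2·946 = 12002
  a_8 = -3·12002 + 2·-3370 = -42746

-3,2 ; -42746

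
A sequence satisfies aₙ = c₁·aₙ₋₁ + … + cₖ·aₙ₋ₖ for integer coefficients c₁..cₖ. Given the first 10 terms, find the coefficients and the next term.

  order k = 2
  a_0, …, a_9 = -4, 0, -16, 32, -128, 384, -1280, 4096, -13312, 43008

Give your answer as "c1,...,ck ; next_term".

-2,4 ; -139264

  a_2 = -2·0 + 4·-4 = -16
  a_3 = -2·-16 + 4·0 = 32
  a_4 = -2·32 + 4·-16 = -128
  a_5 = -2·-128 + 4·32 = 384
  a_6 = -2·384 + 4·-128 = -1280
  a_7 = -2·-1280 + 4·384 = 4096
  a_8 = -2·4096 + 4·-1280 = -13312
  a_9 = -2·-13312 + 4·4096 = 43008
  a_10 = -2·43008 + 4·-13312 = -139264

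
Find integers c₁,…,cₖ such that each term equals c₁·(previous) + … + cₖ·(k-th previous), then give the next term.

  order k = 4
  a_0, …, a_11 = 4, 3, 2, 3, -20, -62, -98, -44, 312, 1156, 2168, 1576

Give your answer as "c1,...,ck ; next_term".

  a_4 = 2·3 + -2·2 + -2·3 + -4·4 = -20
  a_5 = 2·-20 + -2·3 + -2·2 + -4·3 = -62
  a_6 = 2·-62 + -2·-20 + -2·3 + -4·2 = -98
  a_7 = 2·-98 + -2·-62 + -2·-20 + -4·3 = -44
  a_8 = 2·-44 + -2·-98 + -2·-62 + -4·-20 = 312
  a_9 = 2·312 + -2·-44 + -2·-98 + -4·-62 = 1156
  a_10 = 2·1156 + -2·312 + -2·-44 + -4·-98 = 2168
  a_11 = 2·2168 + -2·1156 + -2·312 + -4·-44 = 1576
  a_12 = 2·1576 + -2·2168 + -2·1156 + -4·312 = -4744

2,-2,-2,-4 ; -4744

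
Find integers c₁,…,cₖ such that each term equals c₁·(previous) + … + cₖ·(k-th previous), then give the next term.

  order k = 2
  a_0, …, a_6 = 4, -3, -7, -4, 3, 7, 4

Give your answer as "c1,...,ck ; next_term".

1,-1 ; -3

  a_2 = 1·-3 + -1·4 = -7
  a_3 = 1·-7 + -1·-3 = -4
  a_4 = 1·-4 + -1·-7 = 3
  a_5 = 1·3 + -1·-4 = 7
  a_6 = 1·7 + -1·3 = 4
  a_7 = 1·4 + -1·7 = -3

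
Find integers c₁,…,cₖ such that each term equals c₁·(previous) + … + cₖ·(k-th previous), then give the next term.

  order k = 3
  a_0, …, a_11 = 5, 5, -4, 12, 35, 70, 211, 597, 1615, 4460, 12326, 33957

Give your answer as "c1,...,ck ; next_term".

  a_3 = 2·-4 + 1·5 + 3·5 = 12
  a_4 = 2·12 + 1·-4 + 3·5 = 35
  a_5 = 2·35 + 1·12 + 3·-4 = 70
  a_6 = 2·70 + 1·35 + 3·12 = 211
  a_7 = 2·211 + 1·70 + 3·35 = 597
  a_8 = 2·597 + 1·211 + 3·70 = 1615
  a_9 = 2·1615 + 1·597 + 3·211 = 4460
  a_10 = 2·4460 + 1·1615 + 3·597 = 12326
  a_11 = 2·12326 + 1·4460 + 3·1615 = 33957
  a_12 = 2·33957 + 1·12326 + 3·4460 = 93620

2,1,3 ; 93620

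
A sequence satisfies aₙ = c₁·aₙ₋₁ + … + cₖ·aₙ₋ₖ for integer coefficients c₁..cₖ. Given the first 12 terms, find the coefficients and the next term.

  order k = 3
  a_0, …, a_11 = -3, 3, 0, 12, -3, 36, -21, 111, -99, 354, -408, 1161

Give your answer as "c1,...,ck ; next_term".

0,3,-1 ; -1578

  a_3 = 0·0 + 3·3 + -1·-3 = 12
  a_4 = 0·12 + 3·0 + -1·3 = -3
  a_5 = 0·-3 + 3·12 + -1·0 = 36
  a_6 = 0·36 + 3·-3 + -1·12 = -21
  a_7 = 0·-21 + 3·36 + -1·-3 = 111
  a_8 = 0·111 + 3·-21 + -1·36 = -99
  a_9 = 0·-99 + 3·111 + -1·-21 = 354
  a_10 = 0·354 + 3·-99 + -1·111 = -408
  a_11 = 0·-408 + 3·354 + -1·-99 = 1161
  a_12 = 0·1161 + 3·-408 + -1·354 = -1578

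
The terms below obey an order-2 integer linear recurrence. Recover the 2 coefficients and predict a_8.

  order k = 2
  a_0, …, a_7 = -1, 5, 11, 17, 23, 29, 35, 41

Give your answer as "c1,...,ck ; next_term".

  a_2 = 2·5 + -1·-1 = 11
  a_3 = 2·11 + -1·5 = 17
  a_4 = 2·17 + -1·11 = 23
  a_5 = 2·23 + -1·17 = 29
  a_6 = 2·29 + -1·23 = 35
  a_7 = 2·35 + -1·29 = 41
  a_8 = 2·41 + -1·35 = 47

2,-1 ; 47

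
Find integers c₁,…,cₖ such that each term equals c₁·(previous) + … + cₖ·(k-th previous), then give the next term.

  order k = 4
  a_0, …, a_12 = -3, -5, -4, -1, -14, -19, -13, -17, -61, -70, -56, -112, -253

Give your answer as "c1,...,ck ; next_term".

0,0,1,3 ; -266

  a_4 = 0·-1 + 0·-4 + 1·-5 + 3·-3 = -14
  a_5 = 0·-14 + 0·-1 + 1·-4 + 3·-5 = -19
  a_6 = 0·-19 + 0·-14 + 1·-1 + 3·-4 = -13
  a_7 = 0·-13 + 0·-19 + 1·-14 + 3·-1 = -17
  a_8 = 0·-17 + 0·-13 + 1·-19 + 3·-14 = -61
  a_9 = 0·-61 + 0·-17 + 1·-13 + 3·-19 = -70
  a_10 = 0·-70 + 0·-61 + 1·-17 + 3·-13 = -56
  a_11 = 0·-56 + 0·-70 + 1·-61 + 3·-17 = -112
  a_12 = 0·-112 + 0·-56 + 1·-70 + 3·-61 = -253
  a_13 = 0·-253 + 0·-112 + 1·-56 + 3·-70 = -266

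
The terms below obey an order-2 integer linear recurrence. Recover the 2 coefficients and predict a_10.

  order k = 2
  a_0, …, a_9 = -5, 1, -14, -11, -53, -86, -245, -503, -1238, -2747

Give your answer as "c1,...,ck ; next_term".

1,3 ; -6461

  a_2 = 1·1 + 3·-5 = -14
  a_3 = 1·-14 + 3·1 = -11
  a_4 = 1·-11 + 3·-14 = -53
  a_5 = 1·-53 + 3·-11 = -86
  a_6 = 1·-86 + 3·-53 = -245
  a_7 = 1·-245 + 3·-86 = -503
  a_8 = 1·-503 + 3·-245 = -1238
  a_9 = 1·-1238 + 3·-503 = -2747
  a_10 = 1·-2747 + 3·-1238 = -6461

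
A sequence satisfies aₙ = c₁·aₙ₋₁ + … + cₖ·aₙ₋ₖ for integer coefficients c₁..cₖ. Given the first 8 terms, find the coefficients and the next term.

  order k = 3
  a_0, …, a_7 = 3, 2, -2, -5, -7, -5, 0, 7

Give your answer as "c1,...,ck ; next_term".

1,0,-1 ; 12

  a_3 = 1·-2 + 0·2 + -1·3 = -5
  a_4 = 1·-5 + 0·-2 + -1·2 = -7
  a_5 = 1·-7 + 0·-5 + -1·-2 = -5
  a_6 = 1·-5 + 0·-7 + -1·-5 = 0
  a_7 = 1·0 + 0·-5 + -1·-7 = 7
  a_8 = 1·7 + 0·0 + -1·-5 = 12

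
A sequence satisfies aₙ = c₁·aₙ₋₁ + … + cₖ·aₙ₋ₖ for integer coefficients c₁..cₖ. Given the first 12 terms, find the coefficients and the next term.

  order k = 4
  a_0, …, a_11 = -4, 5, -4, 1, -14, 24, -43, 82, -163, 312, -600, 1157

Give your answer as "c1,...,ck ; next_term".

  a_4 = -1·1 + 1·-4 + -1·5 + 1·-4 = -14
  a_5 = -1·-14 + 1·1 + -1·-4 + 1·5 = 24
  a_6 = -1·24 + 1·-14 + -1·1 + 1·-4 = -43
  a_7 = -1·-43 + 1·24 + -1·-14 + 1·1 = 82
  a_8 = -1·82 + 1·-43 + -1·24 + 1·-14 = -163
  a_9 = -1·-163 + 1·82 + -1·-43 + 1·24 = 312
  a_10 = -1·312 + 1·-163 + -1·82 + 1·-43 = -600
  a_11 = -1·-600 + 1·312 + -1·-163 + 1·82 = 1157
  a_12 = -1·1157 + 1·-600 + -1·312 + 1·-163 = -2232

-1,1,-1,1 ; -2232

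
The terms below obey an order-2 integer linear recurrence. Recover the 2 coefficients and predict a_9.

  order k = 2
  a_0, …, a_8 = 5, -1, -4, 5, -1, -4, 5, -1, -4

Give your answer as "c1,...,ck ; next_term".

  a_2 = -1·-1 + -1·5 = -4
  a_3 = -1·-4 + -1·-1 = 5
  a_4 = -1·5 + -1·-4 = -1
  a_5 = -1·-1 + -1·5 = -4
  a_6 = -1·-4 + -1·-1 = 5
  a_7 = -1·5 + -1·-4 = -1
  a_8 = -1·-1 + -1·5 = -4
  a_9 = -1·-4 + -1·-1 = 5

-1,-1 ; 5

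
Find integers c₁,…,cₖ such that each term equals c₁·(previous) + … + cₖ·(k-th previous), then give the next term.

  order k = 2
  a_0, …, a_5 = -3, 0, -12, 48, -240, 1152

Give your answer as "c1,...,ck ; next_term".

  a_2 = -4·0 + 4·-3 = -12
  a_3 = -4·-12 + 4·0 = 48
  a_4 = -4·48 + 4·-12 = -240
  a_5 = -4·-240 + 4·48 = 1152
  a_6 = -4·1152 + 4·-240 = -5568

-4,4 ; -5568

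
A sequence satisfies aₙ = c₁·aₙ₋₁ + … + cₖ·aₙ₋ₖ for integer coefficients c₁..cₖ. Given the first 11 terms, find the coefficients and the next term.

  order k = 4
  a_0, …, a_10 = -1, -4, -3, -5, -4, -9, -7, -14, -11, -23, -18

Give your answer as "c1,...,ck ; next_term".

  a_4 = 0·-5 + 1·-3 + 0·-4 + 1·-1 = -4
  a_5 = 0·-4 + 1·-5 + 0·-3 + 1·-4 = -9
  a_6 = 0·-9 + 1·-4 + 0·-5 + 1·-3 = -7
  a_7 = 0·-7 + 1·-9 + 0·-4 + 1·-5 = -14
  a_8 = 0·-14 + 1·-7 + 0·-9 + 1·-4 = -11
  a_9 = 0·-11 + 1·-14 + 0·-7 + 1·-9 = -23
  a_10 = 0·-23 + 1·-11 + 0·-14 + 1·-7 = -18
  a_11 = 0·-18 + 1·-23 + 0·-11 + 1·-14 = -37

0,1,0,1 ; -37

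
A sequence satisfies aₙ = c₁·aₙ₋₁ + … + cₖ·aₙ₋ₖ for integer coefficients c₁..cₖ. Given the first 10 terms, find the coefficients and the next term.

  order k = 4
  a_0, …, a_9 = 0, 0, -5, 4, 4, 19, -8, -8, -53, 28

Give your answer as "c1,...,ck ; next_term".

  a_4 = 1·4 + 0·-5 + -3·0 + 3·0 = 4
  a_5 = 1·4 + 0·4 + -3·-5 + 3·0 = 19
  a_6 = 1·19 + 0·4 + -3·4 + 3·-5 = -8
  a_7 = 1·-8 + 0·19 + -3·4 + 3·4 = -8
  a_8 = 1·-8 + 0·-8 + -3·19 + 3·4 = -53
  a_9 = 1·-53 + 0·-8 + -3·-8 + 3·19 = 28
  a_10 = 1·28 + 0·-53 + -3·-8 + 3·-8 = 28

1,0,-3,3 ; 28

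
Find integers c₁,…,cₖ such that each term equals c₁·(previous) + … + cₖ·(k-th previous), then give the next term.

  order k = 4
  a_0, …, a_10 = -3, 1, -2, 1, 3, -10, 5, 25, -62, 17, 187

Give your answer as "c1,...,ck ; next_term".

  a_4 = -1·1 + -2·-2 + 3·1 + 1·-3 = 3
  a_5 = -1·3 + -2·1 + 3·-2 + 1·1 = -10
  a_6 = -1·-10 + -2·3 + 3·1 + 1·-2 = 5
  a_7 = -1·5 + -2·-10 + 3·3 + 1·1 = 25
  a_8 = -1·25 + -2·5 + 3·-10 + 1·3 = -62
  a_9 = -1·-62 + -2·25 + 3·5 + 1·-10 = 17
  a_10 = -1·17 + -2·-62 + 3·25 + 1·5 = 187
  a_11 = -1·187 + -2·17 + 3·-62 + 1·25 = -382

-1,-2,3,1 ; -382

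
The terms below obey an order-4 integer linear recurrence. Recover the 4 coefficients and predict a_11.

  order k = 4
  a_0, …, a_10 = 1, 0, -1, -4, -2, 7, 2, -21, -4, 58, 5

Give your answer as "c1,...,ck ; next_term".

1,-3,3,-1 ; -160

  a_4 = 1·-4 + -3·-1 + 3·0 + -1·1 = -2
  a_5 = 1·-2 + -3·-4 + 3·-1 + -1·0 = 7
  a_6 = 1·7 + -3·-2 + 3·-4 + -1·-1 = 2
  a_7 = 1·2 + -3·7 + 3·-2 + -1·-4 = -21
  a_8 = 1·-21 + -3·2 + 3·7 + -1·-2 = -4
  a_9 = 1·-4 + -3·-21 + 3·2 + -1·7 = 58
  a_10 = 1·58 + -3·-4 + 3·-21 + -1·2 = 5
  a_11 = 1·5 + -3·58 + 3·-4 + -1·-21 = -160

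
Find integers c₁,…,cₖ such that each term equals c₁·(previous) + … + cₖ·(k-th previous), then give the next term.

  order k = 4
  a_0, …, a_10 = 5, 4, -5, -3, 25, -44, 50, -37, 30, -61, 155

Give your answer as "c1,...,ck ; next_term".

-2,-1,1,2 ; -293

  a_4 = -2·-3 + -1·-5 + 1·4 + 2·5 = 25
  a_5 = -2·25 + -1·-3 + 1·-5 + 2·4 = -44
  a_6 = -2·-44 + -1·25 + 1·-3 + 2·-5 = 50
  a_7 = -2·50 + -1·-44 + 1·25 + 2·-3 = -37
  a_8 = -2·-37 + -1·50 + 1·-44 + 2·25 = 30
  a_9 = -2·30 + -1·-37 + 1·50 + 2·-44 = -61
  a_10 = -2·-61 + -1·30 + 1·-37 + 2·50 = 155
  a_11 = -2·155 + -1·-61 + 1·30 + 2·-37 = -293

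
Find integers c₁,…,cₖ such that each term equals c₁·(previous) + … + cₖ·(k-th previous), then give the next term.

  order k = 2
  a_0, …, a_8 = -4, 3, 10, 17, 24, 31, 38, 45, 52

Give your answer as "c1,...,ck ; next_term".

2,-1 ; 59

  a_2 = 2·3 + -1·-4 = 10
  a_3 = 2·10 + -1·3 = 17
  a_4 = 2·17 + -1·10 = 24
  a_5 = 2·24 + -1·17 = 31
  a_6 = 2·31 + -1·24 = 38
  a_7 = 2·38 + -1·31 = 45
  a_8 = 2·45 + -1·38 = 52
  a_9 = 2·52 + -1·45 = 59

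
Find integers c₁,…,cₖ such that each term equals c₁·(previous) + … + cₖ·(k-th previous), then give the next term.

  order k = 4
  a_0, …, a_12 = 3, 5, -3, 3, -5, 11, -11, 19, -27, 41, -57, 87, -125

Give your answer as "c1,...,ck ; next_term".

  a_4 = 0·3 + 1·-3 + -1·5 + 1·3 = -5
  a_5 = 0·-5 + 1·3 + -1·-3 + 1·5 = 11
  a_6 = 0·11 + 1·-5 + -1·3 + 1·-3 = -11
  a_7 = 0·-11 + 1·11 + -1·-5 + 1·3 = 19
  a_8 = 0·19 + 1·-11 + -1·11 + 1·-5 = -27
  a_9 = 0·-27 + 1·19 + -1·-11 + 1·11 = 41
  a_10 = 0·41 + 1·-27 + -1·19 + 1·-11 = -57
  a_11 = 0·-57 + 1·41 + -1·-27 + 1·19 = 87
  a_12 = 0·87 + 1·-57 + -1·41 + 1·-27 = -125
  a_13 = 0·-125 + 1·87 + -1·-57 + 1·41 = 185

0,1,-1,1 ; 185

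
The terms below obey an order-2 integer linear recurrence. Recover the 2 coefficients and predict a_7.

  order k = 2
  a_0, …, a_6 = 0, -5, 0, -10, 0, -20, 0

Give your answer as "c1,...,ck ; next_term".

  a_2 = 0·-5 + 2·0 = 0
  a_3 = 0·0 + 2·-5 = -10
  a_4 = 0·-10 + 2·0 = 0
  a_5 = 0·0 + 2·-10 = -20
  a_6 = 0·-20 + 2·0 = 0
  a_7 = 0·0 + 2·-20 = -40

0,2 ; -40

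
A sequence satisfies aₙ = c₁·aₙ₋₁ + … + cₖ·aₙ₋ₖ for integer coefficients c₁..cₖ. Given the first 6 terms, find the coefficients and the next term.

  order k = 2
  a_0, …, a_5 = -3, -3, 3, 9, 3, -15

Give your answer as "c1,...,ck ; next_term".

1,-2 ; -21

  a_2 = 1·-3 + -2·-3 = 3
  a_3 = 1·3 + -2·-3 = 9
  a_4 = 1·9 + -2·3 = 3
  a_5 = 1·3 + -2·9 = -15
  a_6 = 1·-15 + -2·3 = -21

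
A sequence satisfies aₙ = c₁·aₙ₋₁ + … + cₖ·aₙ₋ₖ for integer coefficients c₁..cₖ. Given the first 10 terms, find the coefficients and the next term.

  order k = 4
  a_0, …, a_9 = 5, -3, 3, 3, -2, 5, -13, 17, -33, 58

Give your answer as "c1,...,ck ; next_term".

  a_4 = -1·3 + 1·3 + -1·-3 + -1·5 = -2
  a_5 = -1·-2 + 1·3 + -1·3 + -1·-3 = 5
  a_6 = -1·5 + 1·-2 + -1·3 + -1·3 = -13
  a_7 = -1·-13 + 1·5 + -1·-2 + -1·3 = 17
  a_8 = -1·17 + 1·-13 + -1·5 + -1·-2 = -33
  a_9 = -1·-33 + 1·17 + -1·-13 + -1·5 = 58
  a_10 = -1·58 + 1·-33 + -1·17 + -1·-13 = -95

-1,1,-1,-1 ; -95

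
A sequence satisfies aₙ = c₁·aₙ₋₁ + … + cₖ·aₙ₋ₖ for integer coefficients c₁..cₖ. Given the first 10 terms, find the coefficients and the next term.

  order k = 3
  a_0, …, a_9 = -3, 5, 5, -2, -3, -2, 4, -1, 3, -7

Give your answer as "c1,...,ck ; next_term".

  a_3 = -1·5 + 0·5 + -1·-3 = -2
  a_4 = -1·-2 + 0·5 + -1·5 = -3
  a_5 = -1·-3 + 0·-2 + -1·5 = -2
  a_6 = -1·-2 + 0·-3 + -1·-2 = 4
  a_7 = -1·4 + 0·-2 + -1·-3 = -1
  a_8 = -1·-1 + 0·4 + -1·-2 = 3
  a_9 = -1·3 + 0·-1 + -1·4 = -7
  a_10 = -1·-7 + 0·3 + -1·-1 = 8

-1,0,-1 ; 8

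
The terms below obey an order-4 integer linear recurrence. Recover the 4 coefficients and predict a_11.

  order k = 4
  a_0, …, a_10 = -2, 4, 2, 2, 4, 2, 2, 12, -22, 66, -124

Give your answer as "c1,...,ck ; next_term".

  a_4 = -3·2 + -1·2 + 4·4 + 2·-2 = 4
  a_5 = -3·4 + -1·2 + 4·2 + 2·4 = 2
  a_6 = -3·2 + -1·4 + 4·2 + 2·2 = 2
  a_7 = -3·2 + -1·2 + 4·4 + 2·2 = 12
  a_8 = -3·12 + -1·2 + 4·2 + 2·4 = -22
  a_9 = -3·-22 + -1·12 + 4·2 + 2·2 = 66
  a_10 = -3·66 + -1·-22 + 4·12 + 2·2 = -124
  a_11 = -3·-124 + -1·66 + 4·-22 + 2·12 = 242

-3,-1,4,2 ; 242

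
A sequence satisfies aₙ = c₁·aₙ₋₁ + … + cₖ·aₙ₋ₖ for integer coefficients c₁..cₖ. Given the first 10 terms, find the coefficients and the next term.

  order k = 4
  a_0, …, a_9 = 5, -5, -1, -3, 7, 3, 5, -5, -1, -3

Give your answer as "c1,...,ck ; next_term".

1,0,-1,1 ; 7

  a_4 = 1·-3 + 0·-1 + -1·-5 + 1·5 = 7
  a_5 = 1·7 + 0·-3 + -1·-1 + 1·-5 = 3
  a_6 = 1·3 + 0·7 + -1·-3 + 1·-1 = 5
  a_7 = 1·5 + 0·3 + -1·7 + 1·-3 = -5
  a_8 = 1·-5 + 0·5 + -1·3 + 1·7 = -1
  a_9 = 1·-1 + 0·-5 + -1·5 + 1·3 = -3
  a_10 = 1·-3 + 0·-1 + -1·-5 + 1·5 = 7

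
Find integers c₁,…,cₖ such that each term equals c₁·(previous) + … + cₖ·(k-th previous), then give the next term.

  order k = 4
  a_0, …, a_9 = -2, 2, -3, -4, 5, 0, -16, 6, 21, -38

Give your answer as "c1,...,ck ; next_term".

  a_4 = 0·-4 + -1·-3 + 2·2 + 1·-2 = 5
  a_5 = 0·5 + -1·-4 + 2·-3 + 1·2 = 0
  a_6 = 0·0 + -1·5 + 2·-4 + 1·-3 = -16
  a_7 = 0·-16 + -1·0 + 2·5 + 1·-4 = 6
  a_8 = 0·6 + -1·-16 + 2·0 + 1·5 = 21
  a_9 = 0·21 + -1·6 + 2·-16 + 1·0 = -38
  a_10 = 0·-38 + -1·21 + 2·6 + 1·-16 = -25

0,-1,2,1 ; -25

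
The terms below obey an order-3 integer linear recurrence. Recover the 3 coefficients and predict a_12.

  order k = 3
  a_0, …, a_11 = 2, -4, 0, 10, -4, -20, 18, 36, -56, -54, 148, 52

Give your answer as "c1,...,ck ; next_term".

0,-2,1 ; -350

  a_3 = 0·0 + -2·-4 + 1·2 = 10
  a_4 = 0·10 + -2·0 + 1·-4 = -4
  a_5 = 0·-4 + -2·10 + 1·0 = -20
  a_6 = 0·-20 + -2·-4 + 1·10 = 18
  a_7 = 0·18 + -2·-20 + 1·-4 = 36
  a_8 = 0·36 + -2·18 + 1·-20 = -56
  a_9 = 0·-56 + -2·36 + 1·18 = -54
  a_10 = 0·-54 + -2·-56 + 1·36 = 148
  a_11 = 0·148 + -2·-54 + 1·-56 = 52
  a_12 = 0·52 + -2·148 + 1·-54 = -350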